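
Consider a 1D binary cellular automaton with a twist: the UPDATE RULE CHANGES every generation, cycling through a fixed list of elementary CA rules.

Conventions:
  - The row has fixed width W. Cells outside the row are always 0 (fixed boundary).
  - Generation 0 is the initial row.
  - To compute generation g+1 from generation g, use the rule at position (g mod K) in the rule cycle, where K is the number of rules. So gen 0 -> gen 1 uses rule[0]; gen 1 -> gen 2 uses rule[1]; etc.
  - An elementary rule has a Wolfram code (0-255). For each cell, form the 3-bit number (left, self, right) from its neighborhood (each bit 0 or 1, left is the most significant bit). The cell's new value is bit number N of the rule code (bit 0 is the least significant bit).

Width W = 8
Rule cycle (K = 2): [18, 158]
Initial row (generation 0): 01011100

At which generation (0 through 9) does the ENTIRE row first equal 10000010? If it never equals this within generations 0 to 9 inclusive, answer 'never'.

Answer: 1

Derivation:
Gen 0: 01011100
Gen 1 (rule 18): 10000010
Gen 2 (rule 158): 11000111
Gen 3 (rule 18): 00101000
Gen 4 (rule 158): 01101100
Gen 5 (rule 18): 10000010
Gen 6 (rule 158): 11000111
Gen 7 (rule 18): 00101000
Gen 8 (rule 158): 01101100
Gen 9 (rule 18): 10000010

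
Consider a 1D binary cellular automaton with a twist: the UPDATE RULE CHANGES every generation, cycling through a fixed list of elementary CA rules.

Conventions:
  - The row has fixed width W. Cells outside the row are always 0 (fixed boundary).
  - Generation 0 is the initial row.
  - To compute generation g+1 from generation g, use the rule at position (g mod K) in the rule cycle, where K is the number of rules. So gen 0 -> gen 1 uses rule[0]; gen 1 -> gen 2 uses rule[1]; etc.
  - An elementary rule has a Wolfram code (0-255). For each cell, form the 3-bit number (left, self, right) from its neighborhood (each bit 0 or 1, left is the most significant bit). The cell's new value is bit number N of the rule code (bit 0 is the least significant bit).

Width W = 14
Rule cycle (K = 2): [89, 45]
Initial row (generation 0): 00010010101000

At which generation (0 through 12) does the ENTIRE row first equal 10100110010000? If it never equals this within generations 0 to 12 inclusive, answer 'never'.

Gen 0: 00010010101000
Gen 1 (rule 89): 11001000000111
Gen 2 (rule 45): 10001011110100
Gen 3 (rule 89): 01100010010011
Gen 4 (rule 45): 01001010010010
Gen 5 (rule 89): 00100001001001
Gen 6 (rule 45): 10101101001001
Gen 7 (rule 89): 00001100100100
Gen 8 (rule 45): 11101000100101
Gen 9 (rule 89): 10100110010000
Gen 10 (rule 45): 11100100010111
Gen 11 (rule 89): 10110011000101
Gen 12 (rule 45): 11100010010111

Answer: 9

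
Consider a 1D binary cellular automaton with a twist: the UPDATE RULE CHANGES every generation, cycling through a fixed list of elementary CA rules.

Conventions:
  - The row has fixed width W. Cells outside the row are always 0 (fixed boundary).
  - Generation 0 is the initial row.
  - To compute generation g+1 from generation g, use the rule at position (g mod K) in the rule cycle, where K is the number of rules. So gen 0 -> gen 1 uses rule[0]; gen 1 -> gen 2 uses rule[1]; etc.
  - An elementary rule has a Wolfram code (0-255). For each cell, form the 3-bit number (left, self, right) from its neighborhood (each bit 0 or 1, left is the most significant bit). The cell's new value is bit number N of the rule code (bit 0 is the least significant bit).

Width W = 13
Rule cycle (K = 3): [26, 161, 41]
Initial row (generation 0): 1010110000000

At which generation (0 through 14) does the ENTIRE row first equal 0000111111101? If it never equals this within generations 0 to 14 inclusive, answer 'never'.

Gen 0: 1010110000000
Gen 1 (rule 26): 0000101000000
Gen 2 (rule 161): 1110010011111
Gen 3 (rule 41): 1000000010000
Gen 4 (rule 26): 0100000101000
Gen 5 (rule 161): 0001110010011
Gen 6 (rule 41): 1101000000010
Gen 7 (rule 26): 1000100000101
Gen 8 (rule 161): 0010001110010
Gen 9 (rule 41): 1000101000000
Gen 10 (rule 26): 0101000100000
Gen 11 (rule 161): 0010010001111
Gen 12 (rule 41): 1000000101000
Gen 13 (rule 26): 0100001000100
Gen 14 (rule 161): 0001100010001

Answer: never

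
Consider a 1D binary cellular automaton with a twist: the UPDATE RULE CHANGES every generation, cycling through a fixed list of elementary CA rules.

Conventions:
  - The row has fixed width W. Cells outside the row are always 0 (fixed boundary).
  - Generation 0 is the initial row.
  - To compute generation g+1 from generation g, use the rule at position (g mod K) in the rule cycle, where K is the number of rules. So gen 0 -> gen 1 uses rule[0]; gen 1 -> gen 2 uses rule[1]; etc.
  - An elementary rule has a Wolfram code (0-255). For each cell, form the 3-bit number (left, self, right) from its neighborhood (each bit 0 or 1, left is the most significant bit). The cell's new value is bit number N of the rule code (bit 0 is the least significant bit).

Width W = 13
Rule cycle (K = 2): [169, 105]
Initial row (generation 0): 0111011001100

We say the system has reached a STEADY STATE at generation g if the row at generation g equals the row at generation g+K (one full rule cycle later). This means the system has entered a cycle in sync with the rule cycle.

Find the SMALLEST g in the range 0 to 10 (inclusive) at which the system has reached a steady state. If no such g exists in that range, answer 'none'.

Answer: none

Derivation:
Gen 0: 0111011001100
Gen 1 (rule 169): 0110110001001
Gen 2 (rule 105): 0111110100000
Gen 3 (rule 169): 0111101001111
Gen 4 (rule 105): 0100110001001
Gen 5 (rule 169): 0000100100000
Gen 6 (rule 105): 1110000001111
Gen 7 (rule 169): 1100111101110
Gen 8 (rule 105): 1100100111010
Gen 9 (rule 169): 1000000110100
Gen 10 (rule 105): 0011110111001
Gen 11 (rule 169): 1011101110000
Gen 12 (rule 105): 0110111010111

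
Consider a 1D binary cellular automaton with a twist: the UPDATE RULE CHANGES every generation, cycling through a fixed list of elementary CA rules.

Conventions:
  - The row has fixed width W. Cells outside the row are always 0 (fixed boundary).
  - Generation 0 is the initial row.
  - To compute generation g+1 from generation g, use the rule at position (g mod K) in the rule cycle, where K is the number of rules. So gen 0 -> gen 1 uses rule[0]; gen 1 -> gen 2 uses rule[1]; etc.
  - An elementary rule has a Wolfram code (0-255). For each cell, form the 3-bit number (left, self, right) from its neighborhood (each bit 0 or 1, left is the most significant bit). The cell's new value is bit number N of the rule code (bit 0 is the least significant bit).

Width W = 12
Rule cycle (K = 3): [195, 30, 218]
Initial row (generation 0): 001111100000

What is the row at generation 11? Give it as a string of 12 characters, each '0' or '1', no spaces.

Answer: 101000000100

Derivation:
Gen 0: 001111100000
Gen 1 (rule 195): 110111101111
Gen 2 (rule 30): 100100001000
Gen 3 (rule 218): 011010010100
Gen 4 (rule 195): 101000100001
Gen 5 (rule 30): 101101110011
Gen 6 (rule 218): 001101111111
Gen 7 (rule 195): 110100111111
Gen 8 (rule 30): 100111100000
Gen 9 (rule 218): 011111110000
Gen 10 (rule 195): 101111110111
Gen 11 (rule 30): 101000000100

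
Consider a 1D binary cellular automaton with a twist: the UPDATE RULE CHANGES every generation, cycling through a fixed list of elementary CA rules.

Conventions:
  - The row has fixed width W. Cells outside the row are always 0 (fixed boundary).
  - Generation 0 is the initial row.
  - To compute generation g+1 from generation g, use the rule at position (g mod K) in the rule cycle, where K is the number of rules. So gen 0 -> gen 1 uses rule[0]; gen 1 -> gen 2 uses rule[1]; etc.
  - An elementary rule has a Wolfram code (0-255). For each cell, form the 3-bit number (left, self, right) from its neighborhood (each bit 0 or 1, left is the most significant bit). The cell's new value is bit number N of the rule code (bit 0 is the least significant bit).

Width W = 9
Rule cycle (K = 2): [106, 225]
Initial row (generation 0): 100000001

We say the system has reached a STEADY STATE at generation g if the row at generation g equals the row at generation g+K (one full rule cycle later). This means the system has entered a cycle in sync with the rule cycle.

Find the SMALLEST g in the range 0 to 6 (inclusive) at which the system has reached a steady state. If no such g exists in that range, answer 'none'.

Answer: 4

Derivation:
Gen 0: 100000001
Gen 1 (rule 106): 000000010
Gen 2 (rule 225): 111111000
Gen 3 (rule 106): 100001000
Gen 4 (rule 225): 001100011
Gen 5 (rule 106): 011100111
Gen 6 (rule 225): 001100011
Gen 7 (rule 106): 011100111
Gen 8 (rule 225): 001100011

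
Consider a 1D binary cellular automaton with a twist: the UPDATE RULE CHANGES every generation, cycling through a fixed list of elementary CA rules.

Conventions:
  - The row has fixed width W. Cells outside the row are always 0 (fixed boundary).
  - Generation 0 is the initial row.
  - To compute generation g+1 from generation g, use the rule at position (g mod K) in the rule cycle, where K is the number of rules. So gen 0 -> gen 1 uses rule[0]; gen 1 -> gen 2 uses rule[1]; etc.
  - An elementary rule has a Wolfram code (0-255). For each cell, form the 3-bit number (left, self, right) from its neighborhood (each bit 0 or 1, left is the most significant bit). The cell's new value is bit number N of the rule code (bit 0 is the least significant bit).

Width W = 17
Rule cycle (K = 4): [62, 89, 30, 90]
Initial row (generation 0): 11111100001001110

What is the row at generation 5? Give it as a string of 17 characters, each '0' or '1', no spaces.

Gen 0: 11111100001001110
Gen 1 (rule 62): 10000010011111001
Gen 2 (rule 89): 01111001010001100
Gen 3 (rule 30): 11000111011011010
Gen 4 (rule 90): 11101101011011001
Gen 5 (rule 62): 10011011110110111

Answer: 10011011110110111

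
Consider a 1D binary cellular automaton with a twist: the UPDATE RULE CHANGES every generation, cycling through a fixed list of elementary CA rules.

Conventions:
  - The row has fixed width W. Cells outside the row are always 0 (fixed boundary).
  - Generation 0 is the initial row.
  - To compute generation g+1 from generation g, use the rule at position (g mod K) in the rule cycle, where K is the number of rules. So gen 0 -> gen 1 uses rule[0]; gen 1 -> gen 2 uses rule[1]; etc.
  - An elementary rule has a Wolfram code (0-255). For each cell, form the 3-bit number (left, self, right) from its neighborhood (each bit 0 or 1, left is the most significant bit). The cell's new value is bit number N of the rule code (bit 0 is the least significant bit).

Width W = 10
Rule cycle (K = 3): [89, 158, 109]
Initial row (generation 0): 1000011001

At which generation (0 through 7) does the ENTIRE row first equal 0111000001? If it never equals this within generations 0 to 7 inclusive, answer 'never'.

Gen 0: 1000011001
Gen 1 (rule 89): 0111011100
Gen 2 (rule 158): 1110011010
Gen 3 (rule 109): 1010011110
Gen 4 (rule 89): 0001010011
Gen 5 (rule 158): 0011011110
Gen 6 (rule 109): 1011110010
Gen 7 (rule 89): 0010011001

Answer: never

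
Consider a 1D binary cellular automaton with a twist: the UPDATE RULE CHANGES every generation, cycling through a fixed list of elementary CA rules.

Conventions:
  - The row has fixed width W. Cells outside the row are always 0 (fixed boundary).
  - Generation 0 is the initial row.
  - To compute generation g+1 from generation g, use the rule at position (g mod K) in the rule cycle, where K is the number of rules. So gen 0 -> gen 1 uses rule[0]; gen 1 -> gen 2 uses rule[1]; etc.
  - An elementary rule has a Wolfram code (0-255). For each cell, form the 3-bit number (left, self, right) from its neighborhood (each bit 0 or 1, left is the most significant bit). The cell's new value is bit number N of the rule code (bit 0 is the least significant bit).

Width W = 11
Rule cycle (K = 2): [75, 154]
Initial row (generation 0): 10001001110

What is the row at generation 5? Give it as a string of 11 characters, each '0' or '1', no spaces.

Answer: 11011111000

Derivation:
Gen 0: 10001001110
Gen 1 (rule 75): 00110011010
Gen 2 (rule 154): 01101110001
Gen 3 (rule 75): 11101010110
Gen 4 (rule 154): 11000000101
Gen 5 (rule 75): 11011111000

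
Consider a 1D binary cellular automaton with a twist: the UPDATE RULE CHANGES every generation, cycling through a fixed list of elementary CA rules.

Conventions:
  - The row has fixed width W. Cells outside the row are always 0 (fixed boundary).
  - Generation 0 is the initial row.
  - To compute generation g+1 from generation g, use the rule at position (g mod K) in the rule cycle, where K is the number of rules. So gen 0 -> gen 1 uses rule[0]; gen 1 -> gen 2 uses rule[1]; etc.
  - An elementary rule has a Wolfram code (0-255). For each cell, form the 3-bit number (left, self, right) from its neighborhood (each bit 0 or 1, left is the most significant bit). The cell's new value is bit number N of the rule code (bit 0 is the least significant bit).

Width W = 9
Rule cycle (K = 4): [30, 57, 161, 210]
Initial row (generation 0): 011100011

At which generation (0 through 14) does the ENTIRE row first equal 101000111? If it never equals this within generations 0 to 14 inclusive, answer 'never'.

Answer: never

Derivation:
Gen 0: 011100011
Gen 1 (rule 30): 110010110
Gen 2 (rule 57): 101001101
Gen 3 (rule 161): 010000010
Gen 4 (rule 210): 101000101
Gen 5 (rule 30): 101101101
Gen 6 (rule 57): 011011010
Gen 7 (rule 161): 000100100
Gen 8 (rule 210): 001011010
Gen 9 (rule 30): 011010011
Gen 10 (rule 57): 010101010
Gen 11 (rule 161): 001010100
Gen 12 (rule 210): 010000010
Gen 13 (rule 30): 111000111
Gen 14 (rule 57): 100110100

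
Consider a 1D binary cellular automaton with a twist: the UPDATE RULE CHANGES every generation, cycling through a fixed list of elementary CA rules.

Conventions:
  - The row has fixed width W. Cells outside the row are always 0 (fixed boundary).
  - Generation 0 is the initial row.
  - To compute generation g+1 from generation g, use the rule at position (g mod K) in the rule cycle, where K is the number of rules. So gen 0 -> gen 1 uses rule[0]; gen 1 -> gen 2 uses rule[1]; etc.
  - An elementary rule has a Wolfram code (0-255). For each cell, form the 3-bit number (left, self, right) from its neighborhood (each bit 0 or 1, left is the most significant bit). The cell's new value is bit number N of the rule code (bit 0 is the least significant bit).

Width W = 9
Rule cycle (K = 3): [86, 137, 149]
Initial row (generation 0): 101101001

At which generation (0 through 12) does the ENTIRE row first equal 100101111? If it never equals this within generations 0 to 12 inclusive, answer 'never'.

Answer: 1

Derivation:
Gen 0: 101101001
Gen 1 (rule 86): 100101111
Gen 2 (rule 137): 000001110
Gen 3 (rule 149): 111100101
Gen 4 (rule 86): 000111101
Gen 5 (rule 137): 110111000
Gen 6 (rule 149): 000010111
Gen 7 (rule 86): 000110001
Gen 8 (rule 137): 110100100
Gen 9 (rule 149): 000110111
Gen 10 (rule 86): 001010001
Gen 11 (rule 137): 100000100
Gen 12 (rule 149): 111110111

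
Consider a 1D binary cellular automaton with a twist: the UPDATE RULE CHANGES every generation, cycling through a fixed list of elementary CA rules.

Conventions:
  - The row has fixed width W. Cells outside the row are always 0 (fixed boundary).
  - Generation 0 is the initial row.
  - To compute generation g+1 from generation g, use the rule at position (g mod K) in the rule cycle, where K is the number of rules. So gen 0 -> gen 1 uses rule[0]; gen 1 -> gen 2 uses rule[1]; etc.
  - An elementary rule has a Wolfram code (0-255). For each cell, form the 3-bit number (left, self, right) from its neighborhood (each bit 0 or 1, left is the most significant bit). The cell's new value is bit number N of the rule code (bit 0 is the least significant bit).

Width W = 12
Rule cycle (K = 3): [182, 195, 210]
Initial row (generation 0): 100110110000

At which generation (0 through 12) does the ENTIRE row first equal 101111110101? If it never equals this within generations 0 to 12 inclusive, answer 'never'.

Gen 0: 100110110000
Gen 1 (rule 182): 111001001000
Gen 2 (rule 195): 011010010011
Gen 3 (rule 210): 101001101101
Gen 4 (rule 182): 111110010011
Gen 5 (rule 195): 011110100101
Gen 6 (rule 210): 101110011000
Gen 7 (rule 182): 110101100100
Gen 8 (rule 195): 010000101001
Gen 9 (rule 210): 101001000110
Gen 10 (rule 182): 111111101001
Gen 11 (rule 195): 011111100010
Gen 12 (rule 210): 101111110101

Answer: 12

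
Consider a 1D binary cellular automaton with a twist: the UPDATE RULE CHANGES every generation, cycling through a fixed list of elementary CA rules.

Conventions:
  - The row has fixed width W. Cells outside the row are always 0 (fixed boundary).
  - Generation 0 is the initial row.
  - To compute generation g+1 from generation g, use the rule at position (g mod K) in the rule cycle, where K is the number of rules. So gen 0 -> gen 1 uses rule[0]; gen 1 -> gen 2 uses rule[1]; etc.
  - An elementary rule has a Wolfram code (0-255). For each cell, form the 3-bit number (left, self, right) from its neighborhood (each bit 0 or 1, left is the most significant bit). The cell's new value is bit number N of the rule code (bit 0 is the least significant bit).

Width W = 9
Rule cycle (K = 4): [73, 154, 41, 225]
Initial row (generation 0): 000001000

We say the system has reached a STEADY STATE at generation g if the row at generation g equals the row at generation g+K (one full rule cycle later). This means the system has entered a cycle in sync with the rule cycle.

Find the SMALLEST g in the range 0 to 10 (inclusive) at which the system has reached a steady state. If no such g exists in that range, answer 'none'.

Answer: 7

Derivation:
Gen 0: 000001000
Gen 1 (rule 73): 111100011
Gen 2 (rule 154): 111010110
Gen 3 (rule 41): 100101100
Gen 4 (rule 225): 000010101
Gen 5 (rule 73): 111000000
Gen 6 (rule 154): 110100000
Gen 7 (rule 41): 101001111
Gen 8 (rule 225): 010000111
Gen 9 (rule 73): 000110101
Gen 10 (rule 154): 001100000
Gen 11 (rule 41): 101001111
Gen 12 (rule 225): 010000111
Gen 13 (rule 73): 000110101
Gen 14 (rule 154): 001100000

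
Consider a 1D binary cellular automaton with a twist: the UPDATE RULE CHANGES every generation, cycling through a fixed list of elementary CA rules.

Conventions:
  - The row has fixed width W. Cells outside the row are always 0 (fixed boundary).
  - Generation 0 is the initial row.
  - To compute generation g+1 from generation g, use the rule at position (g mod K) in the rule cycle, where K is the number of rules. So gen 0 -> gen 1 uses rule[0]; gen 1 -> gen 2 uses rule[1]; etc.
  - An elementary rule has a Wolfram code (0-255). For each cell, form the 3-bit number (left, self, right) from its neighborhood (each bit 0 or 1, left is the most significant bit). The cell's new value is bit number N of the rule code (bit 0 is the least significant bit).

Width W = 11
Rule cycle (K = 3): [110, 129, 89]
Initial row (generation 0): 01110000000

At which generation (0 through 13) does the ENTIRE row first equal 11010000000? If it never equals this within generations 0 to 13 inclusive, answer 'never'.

Gen 0: 01110000000
Gen 1 (rule 110): 11010000000
Gen 2 (rule 129): 00000111111
Gen 3 (rule 89): 11110100001
Gen 4 (rule 110): 10011100011
Gen 5 (rule 129): 00001001000
Gen 6 (rule 89): 11100100111
Gen 7 (rule 110): 10101101101
Gen 8 (rule 129): 00000000000
Gen 9 (rule 89): 11111111111
Gen 10 (rule 110): 10000000001
Gen 11 (rule 129): 00111111100
Gen 12 (rule 89): 10100000111
Gen 13 (rule 110): 11100001101

Answer: 1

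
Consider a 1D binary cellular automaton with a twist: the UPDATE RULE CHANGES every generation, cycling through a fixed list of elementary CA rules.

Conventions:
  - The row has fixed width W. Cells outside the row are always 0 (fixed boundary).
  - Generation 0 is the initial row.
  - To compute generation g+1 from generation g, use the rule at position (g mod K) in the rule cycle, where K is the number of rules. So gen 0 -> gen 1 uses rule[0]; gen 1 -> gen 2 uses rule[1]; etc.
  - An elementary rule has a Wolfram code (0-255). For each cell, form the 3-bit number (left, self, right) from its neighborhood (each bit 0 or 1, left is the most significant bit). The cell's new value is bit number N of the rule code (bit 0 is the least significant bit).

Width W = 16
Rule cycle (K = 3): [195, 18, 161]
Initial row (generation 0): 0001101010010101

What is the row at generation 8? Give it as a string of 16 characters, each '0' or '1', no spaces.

Gen 0: 0001101010010101
Gen 1 (rule 195): 1110100000100000
Gen 2 (rule 18): 0000010001010000
Gen 3 (rule 161): 1111000100100111
Gen 4 (rule 195): 0111011001001011
Gen 5 (rule 18): 1000000110110000
Gen 6 (rule 161): 0011110001000111
Gen 7 (rule 195): 1101110110011011
Gen 8 (rule 18): 0000000001100000

Answer: 0000000001100000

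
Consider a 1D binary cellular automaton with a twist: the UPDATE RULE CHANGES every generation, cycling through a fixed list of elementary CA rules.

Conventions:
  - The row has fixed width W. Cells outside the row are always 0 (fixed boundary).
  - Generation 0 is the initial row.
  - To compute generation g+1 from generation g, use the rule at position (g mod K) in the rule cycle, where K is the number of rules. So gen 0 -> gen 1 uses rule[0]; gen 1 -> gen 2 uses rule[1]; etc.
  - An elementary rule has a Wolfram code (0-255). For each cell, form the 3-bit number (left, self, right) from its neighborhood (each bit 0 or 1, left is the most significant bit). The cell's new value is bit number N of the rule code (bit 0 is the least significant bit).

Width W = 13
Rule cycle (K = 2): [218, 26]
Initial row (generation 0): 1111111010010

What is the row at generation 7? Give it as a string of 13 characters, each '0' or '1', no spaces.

Answer: 0111100111100

Derivation:
Gen 0: 1111111010010
Gen 1 (rule 218): 1111111001101
Gen 2 (rule 26): 1000000111000
Gen 3 (rule 218): 0100001111100
Gen 4 (rule 26): 1010011000010
Gen 5 (rule 218): 0001111100101
Gen 6 (rule 26): 0011000011000
Gen 7 (rule 218): 0111100111100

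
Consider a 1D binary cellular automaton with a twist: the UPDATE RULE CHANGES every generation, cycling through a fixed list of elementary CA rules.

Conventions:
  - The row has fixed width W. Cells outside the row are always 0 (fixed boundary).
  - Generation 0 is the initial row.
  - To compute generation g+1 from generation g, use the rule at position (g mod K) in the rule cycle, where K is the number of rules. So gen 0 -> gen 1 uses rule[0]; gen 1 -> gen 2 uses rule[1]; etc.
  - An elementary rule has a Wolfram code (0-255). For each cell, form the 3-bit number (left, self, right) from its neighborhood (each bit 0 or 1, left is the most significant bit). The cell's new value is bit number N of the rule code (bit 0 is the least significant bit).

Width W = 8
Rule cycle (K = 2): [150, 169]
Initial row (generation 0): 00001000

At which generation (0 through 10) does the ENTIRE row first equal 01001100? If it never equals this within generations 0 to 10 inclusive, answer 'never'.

Answer: 6

Derivation:
Gen 0: 00001000
Gen 1 (rule 150): 00011100
Gen 2 (rule 169): 11011001
Gen 3 (rule 150): 00000111
Gen 4 (rule 169): 11110110
Gen 5 (rule 150): 01100001
Gen 6 (rule 169): 01001100
Gen 7 (rule 150): 11110010
Gen 8 (rule 169): 11100000
Gen 9 (rule 150): 01010000
Gen 10 (rule 169): 00100111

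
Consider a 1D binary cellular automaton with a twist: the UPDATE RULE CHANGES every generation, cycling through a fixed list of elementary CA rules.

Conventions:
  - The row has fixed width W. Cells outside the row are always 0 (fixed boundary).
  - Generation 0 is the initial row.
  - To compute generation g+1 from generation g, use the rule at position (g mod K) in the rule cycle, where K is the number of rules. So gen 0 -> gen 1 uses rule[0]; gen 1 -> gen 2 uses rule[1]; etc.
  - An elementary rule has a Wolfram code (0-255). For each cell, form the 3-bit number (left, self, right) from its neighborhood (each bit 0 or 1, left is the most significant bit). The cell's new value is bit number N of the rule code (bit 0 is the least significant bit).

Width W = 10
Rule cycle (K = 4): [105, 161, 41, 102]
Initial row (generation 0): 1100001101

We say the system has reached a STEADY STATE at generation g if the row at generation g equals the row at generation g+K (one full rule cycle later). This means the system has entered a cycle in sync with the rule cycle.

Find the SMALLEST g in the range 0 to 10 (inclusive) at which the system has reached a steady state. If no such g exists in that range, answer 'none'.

Gen 0: 1100001101
Gen 1 (rule 105): 1101101110
Gen 2 (rule 161): 0010010100
Gen 3 (rule 41): 1000001001
Gen 4 (rule 102): 1000011011
Gen 5 (rule 105): 0011011111
Gen 6 (rule 161): 1000101110
Gen 7 (rule 41): 0010011000
Gen 8 (rule 102): 0110101000
Gen 9 (rule 105): 0111010011
Gen 10 (rule 161): 0010100000
Gen 11 (rule 41): 1001001111
Gen 12 (rule 102): 1011010001
Gen 13 (rule 105): 0111100100
Gen 14 (rule 161): 0011000001

Answer: none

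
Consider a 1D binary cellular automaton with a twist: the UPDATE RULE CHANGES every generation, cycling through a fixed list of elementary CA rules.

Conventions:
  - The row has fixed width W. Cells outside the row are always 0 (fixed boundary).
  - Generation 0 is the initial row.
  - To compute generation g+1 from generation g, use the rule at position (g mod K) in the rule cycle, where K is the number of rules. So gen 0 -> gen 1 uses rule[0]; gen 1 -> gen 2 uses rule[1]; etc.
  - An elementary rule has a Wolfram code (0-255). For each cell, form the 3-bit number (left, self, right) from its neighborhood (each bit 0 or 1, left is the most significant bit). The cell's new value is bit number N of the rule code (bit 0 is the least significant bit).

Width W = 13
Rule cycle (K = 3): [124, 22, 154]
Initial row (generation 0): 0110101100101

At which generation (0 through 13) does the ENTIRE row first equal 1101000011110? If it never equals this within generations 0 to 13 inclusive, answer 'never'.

Gen 0: 0110101100101
Gen 1 (rule 124): 0111111110111
Gen 2 (rule 22): 1000000000000
Gen 3 (rule 154): 0100000000000
Gen 4 (rule 124): 0110000000000
Gen 5 (rule 22): 1001000000000
Gen 6 (rule 154): 0110100000000
Gen 7 (rule 124): 0111110000000
Gen 8 (rule 22): 1000001000000
Gen 9 (rule 154): 0100010100000
Gen 10 (rule 124): 0110011110000
Gen 11 (rule 22): 1001100001000
Gen 12 (rule 154): 0111010010100
Gen 13 (rule 124): 0101111011110

Answer: never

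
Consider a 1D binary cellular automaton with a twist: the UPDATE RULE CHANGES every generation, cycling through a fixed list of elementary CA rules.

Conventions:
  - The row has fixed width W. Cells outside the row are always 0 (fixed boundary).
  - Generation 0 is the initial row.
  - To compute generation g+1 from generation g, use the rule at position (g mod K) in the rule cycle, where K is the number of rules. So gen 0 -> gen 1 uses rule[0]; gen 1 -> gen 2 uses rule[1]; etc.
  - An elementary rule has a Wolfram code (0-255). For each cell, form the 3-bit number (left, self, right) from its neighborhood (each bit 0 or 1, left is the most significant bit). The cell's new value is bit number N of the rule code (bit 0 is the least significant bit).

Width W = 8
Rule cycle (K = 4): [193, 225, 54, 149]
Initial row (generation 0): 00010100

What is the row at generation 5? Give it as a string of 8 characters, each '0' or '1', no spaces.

Answer: 00001001

Derivation:
Gen 0: 00010100
Gen 1 (rule 193): 11000001
Gen 2 (rule 225): 01011100
Gen 3 (rule 54): 11100010
Gen 4 (rule 149): 01011011
Gen 5 (rule 193): 00001001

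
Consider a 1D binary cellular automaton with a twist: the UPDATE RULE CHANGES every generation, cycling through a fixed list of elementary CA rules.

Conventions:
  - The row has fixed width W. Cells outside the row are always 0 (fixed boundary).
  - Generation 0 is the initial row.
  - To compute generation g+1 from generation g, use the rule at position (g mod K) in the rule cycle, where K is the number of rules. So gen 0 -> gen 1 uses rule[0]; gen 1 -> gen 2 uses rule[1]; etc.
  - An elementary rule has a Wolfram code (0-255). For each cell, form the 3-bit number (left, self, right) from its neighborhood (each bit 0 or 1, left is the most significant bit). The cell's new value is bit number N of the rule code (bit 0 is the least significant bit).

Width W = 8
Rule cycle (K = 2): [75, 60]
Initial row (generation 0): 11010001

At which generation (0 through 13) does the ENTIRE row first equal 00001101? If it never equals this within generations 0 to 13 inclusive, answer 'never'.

Gen 0: 11010001
Gen 1 (rule 75): 11000110
Gen 2 (rule 60): 10100101
Gen 3 (rule 75): 00001000
Gen 4 (rule 60): 00001100
Gen 5 (rule 75): 11111101
Gen 6 (rule 60): 10000011
Gen 7 (rule 75): 00111111
Gen 8 (rule 60): 00100000
Gen 9 (rule 75): 11001111
Gen 10 (rule 60): 10101000
Gen 11 (rule 75): 00000011
Gen 12 (rule 60): 00000010
Gen 13 (rule 75): 11111100

Answer: never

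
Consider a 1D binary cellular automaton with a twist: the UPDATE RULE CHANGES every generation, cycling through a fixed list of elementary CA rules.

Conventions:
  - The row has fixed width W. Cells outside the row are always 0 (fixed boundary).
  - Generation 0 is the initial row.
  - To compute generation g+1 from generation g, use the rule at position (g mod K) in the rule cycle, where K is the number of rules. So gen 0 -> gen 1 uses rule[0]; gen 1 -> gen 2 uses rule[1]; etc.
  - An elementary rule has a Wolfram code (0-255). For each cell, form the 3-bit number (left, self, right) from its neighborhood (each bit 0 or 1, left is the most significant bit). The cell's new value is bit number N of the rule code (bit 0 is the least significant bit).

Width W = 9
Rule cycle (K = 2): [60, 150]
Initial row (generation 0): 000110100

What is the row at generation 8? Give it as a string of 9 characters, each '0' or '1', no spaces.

Gen 0: 000110100
Gen 1 (rule 60): 000101110
Gen 2 (rule 150): 001100101
Gen 3 (rule 60): 001010111
Gen 4 (rule 150): 011010010
Gen 5 (rule 60): 010111011
Gen 6 (rule 150): 110010000
Gen 7 (rule 60): 101011000
Gen 8 (rule 150): 101000100

Answer: 101000100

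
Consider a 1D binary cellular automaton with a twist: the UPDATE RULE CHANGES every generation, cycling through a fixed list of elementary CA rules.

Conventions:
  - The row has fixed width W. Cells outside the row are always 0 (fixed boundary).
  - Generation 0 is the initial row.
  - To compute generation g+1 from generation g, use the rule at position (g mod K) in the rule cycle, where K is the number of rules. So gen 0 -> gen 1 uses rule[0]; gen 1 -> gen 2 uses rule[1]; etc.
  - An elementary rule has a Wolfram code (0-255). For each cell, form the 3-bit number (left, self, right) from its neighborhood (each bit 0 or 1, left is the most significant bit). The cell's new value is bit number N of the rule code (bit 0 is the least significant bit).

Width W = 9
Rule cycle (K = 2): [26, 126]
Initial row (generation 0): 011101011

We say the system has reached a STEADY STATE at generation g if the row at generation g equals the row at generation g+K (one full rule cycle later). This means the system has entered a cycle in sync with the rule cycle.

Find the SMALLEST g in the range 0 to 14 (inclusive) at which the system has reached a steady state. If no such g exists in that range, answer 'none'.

Answer: none

Derivation:
Gen 0: 011101011
Gen 1 (rule 26): 110000010
Gen 2 (rule 126): 111000111
Gen 3 (rule 26): 100101100
Gen 4 (rule 126): 111111110
Gen 5 (rule 26): 100000001
Gen 6 (rule 126): 110000011
Gen 7 (rule 26): 101000110
Gen 8 (rule 126): 111101111
Gen 9 (rule 26): 100001000
Gen 10 (rule 126): 110011100
Gen 11 (rule 26): 101110010
Gen 12 (rule 126): 111011111
Gen 13 (rule 26): 100010000
Gen 14 (rule 126): 110111000
Gen 15 (rule 26): 100100100
Gen 16 (rule 126): 111111110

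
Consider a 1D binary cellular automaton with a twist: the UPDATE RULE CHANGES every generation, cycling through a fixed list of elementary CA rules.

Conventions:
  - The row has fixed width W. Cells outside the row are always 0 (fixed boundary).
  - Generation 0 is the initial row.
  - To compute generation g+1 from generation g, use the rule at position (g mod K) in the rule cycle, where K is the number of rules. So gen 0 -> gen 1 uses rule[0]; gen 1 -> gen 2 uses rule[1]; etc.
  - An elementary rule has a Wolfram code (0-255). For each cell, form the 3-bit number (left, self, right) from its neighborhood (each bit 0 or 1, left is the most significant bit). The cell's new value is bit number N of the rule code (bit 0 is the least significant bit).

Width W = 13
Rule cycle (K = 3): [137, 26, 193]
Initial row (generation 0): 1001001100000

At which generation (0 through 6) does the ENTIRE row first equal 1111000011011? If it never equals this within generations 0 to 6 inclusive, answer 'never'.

Answer: 3

Derivation:
Gen 0: 1001001100000
Gen 1 (rule 137): 0000001001111
Gen 2 (rule 26): 0000010111000
Gen 3 (rule 193): 1111000011011
Gen 4 (rule 137): 1110011010010
Gen 5 (rule 26): 1001110001101
Gen 6 (rule 193): 0000110100100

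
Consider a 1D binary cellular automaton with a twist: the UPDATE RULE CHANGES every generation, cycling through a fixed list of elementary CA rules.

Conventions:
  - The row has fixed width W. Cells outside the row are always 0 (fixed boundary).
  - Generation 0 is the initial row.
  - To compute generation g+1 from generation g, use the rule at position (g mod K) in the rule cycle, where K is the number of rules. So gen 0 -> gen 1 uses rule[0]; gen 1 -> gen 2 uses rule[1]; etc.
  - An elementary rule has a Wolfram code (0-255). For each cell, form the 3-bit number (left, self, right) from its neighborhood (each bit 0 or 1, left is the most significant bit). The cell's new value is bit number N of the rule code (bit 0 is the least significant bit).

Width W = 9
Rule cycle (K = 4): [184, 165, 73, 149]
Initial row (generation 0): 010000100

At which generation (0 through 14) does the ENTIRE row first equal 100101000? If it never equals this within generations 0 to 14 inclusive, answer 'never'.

Gen 0: 010000100
Gen 1 (rule 184): 001000010
Gen 2 (rule 165): 101011010
Gen 3 (rule 73): 000011000
Gen 4 (rule 149): 111000111
Gen 5 (rule 184): 110100110
Gen 6 (rule 165): 001100000
Gen 7 (rule 73): 101101111
Gen 8 (rule 149): 100000110
Gen 9 (rule 184): 010000101
Gen 10 (rule 165): 010110111
Gen 11 (rule 73): 000110101
Gen 12 (rule 149): 110000101
Gen 13 (rule 184): 101000010
Gen 14 (rule 165): 111011010

Answer: never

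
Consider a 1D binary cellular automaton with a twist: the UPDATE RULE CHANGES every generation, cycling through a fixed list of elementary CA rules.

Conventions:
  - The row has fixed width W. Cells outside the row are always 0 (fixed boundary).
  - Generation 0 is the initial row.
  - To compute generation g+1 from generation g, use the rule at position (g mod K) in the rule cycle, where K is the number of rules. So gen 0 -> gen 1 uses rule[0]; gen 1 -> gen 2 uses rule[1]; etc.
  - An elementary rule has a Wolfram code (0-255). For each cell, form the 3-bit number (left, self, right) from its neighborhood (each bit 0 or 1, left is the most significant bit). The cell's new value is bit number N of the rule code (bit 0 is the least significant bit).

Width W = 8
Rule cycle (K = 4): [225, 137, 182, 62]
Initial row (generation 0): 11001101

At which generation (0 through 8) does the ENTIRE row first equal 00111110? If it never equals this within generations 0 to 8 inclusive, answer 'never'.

Answer: 3

Derivation:
Gen 0: 11001101
Gen 1 (rule 225): 01000110
Gen 2 (rule 137): 00010100
Gen 3 (rule 182): 00111110
Gen 4 (rule 62): 01100001
Gen 5 (rule 225): 00101100
Gen 6 (rule 137): 10001001
Gen 7 (rule 182): 11011111
Gen 8 (rule 62): 10110000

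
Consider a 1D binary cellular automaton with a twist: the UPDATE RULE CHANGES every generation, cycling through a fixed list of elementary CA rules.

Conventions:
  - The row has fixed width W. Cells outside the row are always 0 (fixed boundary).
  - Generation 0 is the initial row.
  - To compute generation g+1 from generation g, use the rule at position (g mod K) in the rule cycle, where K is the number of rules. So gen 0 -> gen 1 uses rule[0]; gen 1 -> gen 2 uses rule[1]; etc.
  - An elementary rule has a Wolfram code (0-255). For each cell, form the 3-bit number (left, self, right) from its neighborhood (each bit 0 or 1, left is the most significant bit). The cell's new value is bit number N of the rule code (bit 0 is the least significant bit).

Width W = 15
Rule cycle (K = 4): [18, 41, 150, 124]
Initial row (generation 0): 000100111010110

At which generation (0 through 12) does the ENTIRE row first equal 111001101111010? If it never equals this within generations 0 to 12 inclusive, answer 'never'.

Answer: 3

Derivation:
Gen 0: 000100111010110
Gen 1 (rule 18): 001011000000001
Gen 2 (rule 41): 100110011111100
Gen 3 (rule 150): 111001101111010
Gen 4 (rule 124): 101101111001111
Gen 5 (rule 18): 000000000110000
Gen 6 (rule 41): 111111110100111
Gen 7 (rule 150): 011111100111010
Gen 8 (rule 124): 010000110101111
Gen 9 (rule 18): 101001000000000
Gen 10 (rule 41): 010000011111111
Gen 11 (rule 150): 111000101111110
Gen 12 (rule 124): 101100111000011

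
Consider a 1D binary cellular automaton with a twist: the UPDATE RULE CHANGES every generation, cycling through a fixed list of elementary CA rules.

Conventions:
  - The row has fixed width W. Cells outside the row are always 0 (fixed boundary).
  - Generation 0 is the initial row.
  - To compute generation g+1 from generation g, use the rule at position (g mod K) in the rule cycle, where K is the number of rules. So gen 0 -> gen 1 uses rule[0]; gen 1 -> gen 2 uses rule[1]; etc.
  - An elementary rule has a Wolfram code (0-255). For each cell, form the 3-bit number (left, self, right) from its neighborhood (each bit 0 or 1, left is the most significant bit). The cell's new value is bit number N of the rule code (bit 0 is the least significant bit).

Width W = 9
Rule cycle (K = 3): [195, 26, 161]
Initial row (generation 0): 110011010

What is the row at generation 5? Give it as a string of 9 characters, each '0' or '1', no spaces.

Gen 0: 110011010
Gen 1 (rule 195): 010101000
Gen 2 (rule 26): 100000100
Gen 3 (rule 161): 001110001
Gen 4 (rule 195): 110110110
Gen 5 (rule 26): 100100101

Answer: 100100101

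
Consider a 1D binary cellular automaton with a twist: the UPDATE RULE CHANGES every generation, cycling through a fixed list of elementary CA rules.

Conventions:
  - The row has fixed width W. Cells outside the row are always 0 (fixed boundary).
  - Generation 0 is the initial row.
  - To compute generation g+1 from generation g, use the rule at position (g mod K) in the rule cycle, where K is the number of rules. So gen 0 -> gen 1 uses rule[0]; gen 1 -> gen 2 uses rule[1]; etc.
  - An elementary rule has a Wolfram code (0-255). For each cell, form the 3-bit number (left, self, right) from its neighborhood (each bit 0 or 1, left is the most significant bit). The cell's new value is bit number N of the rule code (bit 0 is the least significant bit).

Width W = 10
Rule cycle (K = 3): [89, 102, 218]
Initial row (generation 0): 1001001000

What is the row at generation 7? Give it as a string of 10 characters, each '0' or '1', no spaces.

Answer: 1000000011

Derivation:
Gen 0: 1001001000
Gen 1 (rule 89): 0100100111
Gen 2 (rule 102): 1101101001
Gen 3 (rule 218): 1101100110
Gen 4 (rule 89): 1101110111
Gen 5 (rule 102): 0110011001
Gen 6 (rule 218): 1111111110
Gen 7 (rule 89): 1000000011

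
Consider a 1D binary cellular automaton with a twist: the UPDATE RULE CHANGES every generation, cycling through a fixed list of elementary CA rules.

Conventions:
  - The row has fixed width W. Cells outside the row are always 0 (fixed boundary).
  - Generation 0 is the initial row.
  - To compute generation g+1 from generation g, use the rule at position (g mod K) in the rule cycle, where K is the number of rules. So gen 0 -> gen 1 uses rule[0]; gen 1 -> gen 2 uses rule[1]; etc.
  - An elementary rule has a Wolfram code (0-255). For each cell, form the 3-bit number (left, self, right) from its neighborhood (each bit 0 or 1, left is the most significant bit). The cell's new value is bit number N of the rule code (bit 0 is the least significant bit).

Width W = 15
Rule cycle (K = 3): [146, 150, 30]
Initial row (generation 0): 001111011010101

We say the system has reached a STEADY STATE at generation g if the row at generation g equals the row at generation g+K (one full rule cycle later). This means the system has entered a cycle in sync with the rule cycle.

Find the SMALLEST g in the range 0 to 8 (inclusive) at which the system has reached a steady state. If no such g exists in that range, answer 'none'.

Gen 0: 001111011010101
Gen 1 (rule 146): 010110000000000
Gen 2 (rule 150): 110001000000000
Gen 3 (rule 30): 101011100000000
Gen 4 (rule 146): 000001010000000
Gen 5 (rule 150): 000011011000000
Gen 6 (rule 30): 000110010100000
Gen 7 (rule 146): 001001100010000
Gen 8 (rule 150): 011110010111000
Gen 9 (rule 30): 110001110100100
Gen 10 (rule 146): 001010100011010
Gen 11 (rule 150): 011010110100011

Answer: none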